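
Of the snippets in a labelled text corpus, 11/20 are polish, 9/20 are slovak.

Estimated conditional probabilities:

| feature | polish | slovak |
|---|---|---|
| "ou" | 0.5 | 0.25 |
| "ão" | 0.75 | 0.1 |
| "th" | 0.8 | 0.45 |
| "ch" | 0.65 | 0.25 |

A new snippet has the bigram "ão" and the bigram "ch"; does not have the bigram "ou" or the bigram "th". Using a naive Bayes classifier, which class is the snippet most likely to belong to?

polish: 0.55 × (1−0.5) × 0.75 × (1−0.8) × 0.65 = 0.0268125
slovak: 0.45 × (1−0.25) × 0.1 × (1−0.45) × 0.25 = 0.004640625
Highest score → polish.

polish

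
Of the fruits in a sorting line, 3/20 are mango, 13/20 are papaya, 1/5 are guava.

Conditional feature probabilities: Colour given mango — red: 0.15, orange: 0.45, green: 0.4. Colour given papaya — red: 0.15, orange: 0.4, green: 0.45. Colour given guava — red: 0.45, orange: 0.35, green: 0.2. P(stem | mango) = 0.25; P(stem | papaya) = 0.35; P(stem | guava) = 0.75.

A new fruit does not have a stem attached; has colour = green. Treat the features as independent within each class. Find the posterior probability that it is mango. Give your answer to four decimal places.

0.1836

mango: 0.15 × 0.4 × (1−0.25) = 0.045
papaya: 0.65 × 0.45 × (1−0.35) = 0.190125
guava: 0.2 × 0.2 × (1−0.75) = 0.01
P(mango | x) = 0.045 / 0.245125 ≈ 0.1836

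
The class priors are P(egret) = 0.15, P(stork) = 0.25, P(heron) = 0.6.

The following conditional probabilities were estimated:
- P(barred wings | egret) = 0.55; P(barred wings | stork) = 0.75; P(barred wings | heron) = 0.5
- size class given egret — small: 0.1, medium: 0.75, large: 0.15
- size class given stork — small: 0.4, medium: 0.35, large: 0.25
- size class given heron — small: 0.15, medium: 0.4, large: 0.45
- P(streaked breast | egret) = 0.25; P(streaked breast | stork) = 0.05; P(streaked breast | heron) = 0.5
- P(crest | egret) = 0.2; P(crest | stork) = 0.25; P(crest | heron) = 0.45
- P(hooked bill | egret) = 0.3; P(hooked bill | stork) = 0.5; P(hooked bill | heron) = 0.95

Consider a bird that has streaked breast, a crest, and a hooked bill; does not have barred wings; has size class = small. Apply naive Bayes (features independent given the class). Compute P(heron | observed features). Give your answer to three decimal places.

0.974

egret: 0.15 × (1−0.55) × 0.1 × 0.25 × 0.2 × 0.3 = 0.00010125
stork: 0.25 × (1−0.75) × 0.4 × 0.05 × 0.25 × 0.5 = 0.00015625
heron: 0.6 × (1−0.5) × 0.15 × 0.5 × 0.45 × 0.95 = 0.00961875
P(heron | x) = 0.00961875 / 0.00987625 ≈ 0.974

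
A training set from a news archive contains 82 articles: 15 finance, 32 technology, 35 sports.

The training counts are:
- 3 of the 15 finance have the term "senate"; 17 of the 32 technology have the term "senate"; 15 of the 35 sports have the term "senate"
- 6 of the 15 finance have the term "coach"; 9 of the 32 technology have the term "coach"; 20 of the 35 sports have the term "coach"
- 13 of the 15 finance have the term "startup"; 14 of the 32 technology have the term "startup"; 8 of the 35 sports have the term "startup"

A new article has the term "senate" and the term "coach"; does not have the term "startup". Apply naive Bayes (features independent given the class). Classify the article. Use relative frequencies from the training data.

finance: (15/82) × (3/15) × (6/15) × (2/15) ≈ 0.00195122
technology: (32/82) × (17/32) × (9/32) × (18/32) ≈ 0.0327982
sports: (35/82) × (15/35) × (20/35) × (27/35) ≈ 0.0806371
Highest score → sports.

sports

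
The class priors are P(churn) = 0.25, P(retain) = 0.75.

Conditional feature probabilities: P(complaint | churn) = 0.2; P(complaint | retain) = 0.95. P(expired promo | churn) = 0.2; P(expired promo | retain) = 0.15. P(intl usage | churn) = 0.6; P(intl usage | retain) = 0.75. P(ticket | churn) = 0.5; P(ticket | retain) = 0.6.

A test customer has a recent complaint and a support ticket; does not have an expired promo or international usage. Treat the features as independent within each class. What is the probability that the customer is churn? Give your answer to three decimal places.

0.081

churn: 0.25 × 0.2 × (1−0.2) × (1−0.6) × 0.5 = 0.008
retain: 0.75 × 0.95 × (1−0.15) × (1−0.75) × 0.6 = 0.09084375
P(churn | x) = 0.008 / 0.09884375 ≈ 0.081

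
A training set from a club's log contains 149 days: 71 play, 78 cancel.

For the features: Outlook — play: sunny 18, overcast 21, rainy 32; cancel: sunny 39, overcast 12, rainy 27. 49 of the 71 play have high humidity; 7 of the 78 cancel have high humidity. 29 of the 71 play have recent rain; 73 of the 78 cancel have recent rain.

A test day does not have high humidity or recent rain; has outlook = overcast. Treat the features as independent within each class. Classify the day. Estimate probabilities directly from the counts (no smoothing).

play: (71/149) × (21/71) × (22/71) × (42/71) ≈ 0.0258338
cancel: (78/149) × (12/78) × (71/78) × (5/78) ≈ 0.00469931
Highest score → play.

play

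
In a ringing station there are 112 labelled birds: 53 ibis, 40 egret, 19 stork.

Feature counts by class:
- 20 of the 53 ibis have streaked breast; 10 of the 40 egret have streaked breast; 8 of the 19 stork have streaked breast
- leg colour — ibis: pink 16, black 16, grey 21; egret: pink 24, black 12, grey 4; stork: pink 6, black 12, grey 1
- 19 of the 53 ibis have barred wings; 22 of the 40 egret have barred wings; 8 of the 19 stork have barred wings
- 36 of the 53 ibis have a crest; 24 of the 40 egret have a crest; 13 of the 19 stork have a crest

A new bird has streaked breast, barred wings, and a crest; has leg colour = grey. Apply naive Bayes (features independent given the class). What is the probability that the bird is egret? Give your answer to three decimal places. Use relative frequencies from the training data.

ibis: (53/112) × (20/53) × (21/53) × (19/53) × (36/53) ≈ 0.017229
egret: (40/112) × (10/40) × (4/40) × (22/40) × (24/40) ≈ 0.00294643
stork: (19/112) × (8/19) × (1/19) × (8/19) × (13/19) ≈ 0.00108304
P(egret | x) = 0.00294643 / 0.02125847 ≈ 0.139

0.139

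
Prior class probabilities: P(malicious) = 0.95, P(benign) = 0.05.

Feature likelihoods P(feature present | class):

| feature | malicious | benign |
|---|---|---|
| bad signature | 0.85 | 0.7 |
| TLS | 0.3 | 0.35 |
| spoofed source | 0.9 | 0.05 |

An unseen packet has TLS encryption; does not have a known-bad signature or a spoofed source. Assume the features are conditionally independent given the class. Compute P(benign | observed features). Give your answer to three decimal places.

malicious: 0.95 × (1−0.85) × 0.3 × (1−0.9) = 0.004275
benign: 0.05 × (1−0.7) × 0.35 × (1−0.05) = 0.0049875
P(benign | x) = 0.0049875 / 0.0092625 ≈ 0.538

0.538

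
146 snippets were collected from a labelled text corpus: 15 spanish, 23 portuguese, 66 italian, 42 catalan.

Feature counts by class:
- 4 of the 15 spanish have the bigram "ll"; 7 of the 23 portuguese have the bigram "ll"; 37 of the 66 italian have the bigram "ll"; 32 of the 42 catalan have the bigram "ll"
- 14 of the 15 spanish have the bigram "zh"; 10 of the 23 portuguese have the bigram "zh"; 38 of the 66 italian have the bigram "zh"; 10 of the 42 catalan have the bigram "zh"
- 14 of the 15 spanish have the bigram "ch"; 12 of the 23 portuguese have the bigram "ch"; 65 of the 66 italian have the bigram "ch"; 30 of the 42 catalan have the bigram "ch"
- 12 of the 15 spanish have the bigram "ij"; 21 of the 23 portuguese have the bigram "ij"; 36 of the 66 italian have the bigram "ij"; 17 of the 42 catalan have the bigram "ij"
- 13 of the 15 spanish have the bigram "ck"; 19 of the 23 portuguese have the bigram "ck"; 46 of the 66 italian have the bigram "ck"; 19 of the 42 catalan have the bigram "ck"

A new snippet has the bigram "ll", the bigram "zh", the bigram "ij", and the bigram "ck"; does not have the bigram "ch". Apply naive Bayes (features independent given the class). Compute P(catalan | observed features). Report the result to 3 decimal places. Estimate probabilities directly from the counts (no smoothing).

0.222

spanish: (15/146) × (4/15) × (14/15) × (1/15) × (12/15) × (13/15) ≈ 0.00118194
portuguese: (23/146) × (7/23) × (10/23) × (11/23) × (21/23) × (19/23) ≈ 0.00751968
italian: (66/146) × (37/66) × (38/66) × (1/66) × (36/66) × (46/66) ≈ 0.00084046
catalan: (42/146) × (32/42) × (10/42) × (12/42) × (17/42) × (19/42) ≈ 0.00273013
P(catalan | x) = 0.00273013 / 0.01227221 ≈ 0.222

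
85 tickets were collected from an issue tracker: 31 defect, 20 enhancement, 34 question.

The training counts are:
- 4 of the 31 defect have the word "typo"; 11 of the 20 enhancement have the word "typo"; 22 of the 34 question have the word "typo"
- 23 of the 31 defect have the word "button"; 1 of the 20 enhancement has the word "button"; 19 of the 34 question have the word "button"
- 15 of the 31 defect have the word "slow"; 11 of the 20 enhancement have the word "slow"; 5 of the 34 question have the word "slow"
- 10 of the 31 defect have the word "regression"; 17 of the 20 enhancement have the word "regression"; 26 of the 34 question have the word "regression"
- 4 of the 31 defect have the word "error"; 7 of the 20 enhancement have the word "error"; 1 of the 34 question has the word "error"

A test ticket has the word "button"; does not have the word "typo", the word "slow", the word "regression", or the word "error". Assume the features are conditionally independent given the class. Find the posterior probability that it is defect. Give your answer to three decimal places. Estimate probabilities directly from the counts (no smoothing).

defect: (31/85) × (27/31) × (23/31) × (16/31) × (21/31) × (27/31) ≈ 0.0717677
enhancement: (20/85) × (9/20) × (1/20) × (9/20) × (3/20) × (13/20) ≈ 0.000232279
question: (34/85) × (12/34) × (19/34) × (29/34) × (8/34) × (33/34) ≈ 0.0153675
P(defect | x) = 0.0717677 / 0.087367479 ≈ 0.821

0.821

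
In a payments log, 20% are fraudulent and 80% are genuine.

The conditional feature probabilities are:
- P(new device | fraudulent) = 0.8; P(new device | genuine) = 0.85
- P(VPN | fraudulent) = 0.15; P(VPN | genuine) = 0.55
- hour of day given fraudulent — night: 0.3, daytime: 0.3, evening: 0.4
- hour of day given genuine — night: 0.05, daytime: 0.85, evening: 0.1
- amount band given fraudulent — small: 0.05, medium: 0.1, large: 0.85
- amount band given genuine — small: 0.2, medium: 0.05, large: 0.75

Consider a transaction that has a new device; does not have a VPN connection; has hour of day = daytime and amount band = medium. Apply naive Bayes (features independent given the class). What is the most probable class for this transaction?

fraudulent: 0.2 × 0.8 × (1−0.15) × 0.3 × 0.1 = 0.00408
genuine: 0.8 × 0.85 × (1−0.55) × 0.85 × 0.05 = 0.013005
Highest score → genuine.

genuine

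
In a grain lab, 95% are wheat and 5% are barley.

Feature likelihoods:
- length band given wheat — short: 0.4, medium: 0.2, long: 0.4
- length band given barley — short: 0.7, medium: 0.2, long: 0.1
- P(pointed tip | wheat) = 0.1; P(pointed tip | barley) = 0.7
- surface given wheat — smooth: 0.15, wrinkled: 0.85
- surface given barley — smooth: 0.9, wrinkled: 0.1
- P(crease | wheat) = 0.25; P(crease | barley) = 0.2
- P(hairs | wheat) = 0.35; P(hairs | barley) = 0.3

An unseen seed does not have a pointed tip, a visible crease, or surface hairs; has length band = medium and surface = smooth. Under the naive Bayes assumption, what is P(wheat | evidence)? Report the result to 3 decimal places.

0.892

wheat: 0.95 × 0.2 × (1−0.1) × 0.15 × (1−0.25) × (1−0.35) = 0.012504375
barley: 0.05 × 0.2 × (1−0.7) × 0.9 × (1−0.2) × (1−0.3) = 0.001512
P(wheat | x) = 0.012504375 / 0.014016375 ≈ 0.892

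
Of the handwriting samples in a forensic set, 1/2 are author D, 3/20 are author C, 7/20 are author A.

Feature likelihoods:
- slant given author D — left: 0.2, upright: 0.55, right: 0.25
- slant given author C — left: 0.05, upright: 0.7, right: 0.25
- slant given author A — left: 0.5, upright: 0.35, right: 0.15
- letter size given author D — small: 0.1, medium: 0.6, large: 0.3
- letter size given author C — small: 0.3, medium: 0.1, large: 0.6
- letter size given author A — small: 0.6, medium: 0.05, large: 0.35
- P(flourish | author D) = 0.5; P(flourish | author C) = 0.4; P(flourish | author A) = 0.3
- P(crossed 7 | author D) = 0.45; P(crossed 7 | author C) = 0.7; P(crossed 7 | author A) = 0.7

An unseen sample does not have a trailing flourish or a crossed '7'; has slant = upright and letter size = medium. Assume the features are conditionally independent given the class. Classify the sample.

author D

author D: 0.5 × 0.55 × 0.6 × (1−0.5) × (1−0.45) = 0.045375
author C: 0.15 × 0.7 × 0.1 × (1−0.4) × (1−0.7) = 0.00189
author A: 0.35 × 0.35 × 0.05 × (1−0.3) × (1−0.7) = 0.00128625
Highest score → author D.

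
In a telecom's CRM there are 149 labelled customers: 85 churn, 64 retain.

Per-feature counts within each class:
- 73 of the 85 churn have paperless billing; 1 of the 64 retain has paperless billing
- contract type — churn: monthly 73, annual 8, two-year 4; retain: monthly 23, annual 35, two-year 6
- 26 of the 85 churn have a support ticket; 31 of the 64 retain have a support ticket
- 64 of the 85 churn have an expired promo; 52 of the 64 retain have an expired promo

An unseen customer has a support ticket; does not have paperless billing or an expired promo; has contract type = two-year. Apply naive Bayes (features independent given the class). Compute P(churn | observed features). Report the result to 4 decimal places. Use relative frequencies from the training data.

churn: (85/149) × (12/85) × (4/85) × (26/85) × (21/85) ≈ 0.000286412
retain: (64/149) × (63/64) × (6/64) × (31/64) × (12/64) ≈ 0.00360005
P(churn | x) = 0.000286412 / 0.003886462 ≈ 0.0737

0.0737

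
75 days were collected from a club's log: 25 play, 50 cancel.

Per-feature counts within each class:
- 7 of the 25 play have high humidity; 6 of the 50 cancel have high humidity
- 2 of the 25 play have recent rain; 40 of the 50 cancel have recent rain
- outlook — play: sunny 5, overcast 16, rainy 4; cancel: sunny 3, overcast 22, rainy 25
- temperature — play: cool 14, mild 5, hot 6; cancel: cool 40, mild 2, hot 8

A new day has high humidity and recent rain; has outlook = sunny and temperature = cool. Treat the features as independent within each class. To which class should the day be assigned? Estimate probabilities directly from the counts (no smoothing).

play: (25/75) × (7/25) × (2/25) × (5/25) × (14/25) ≈ 0.000836267
cancel: (50/75) × (6/50) × (40/50) × (3/50) × (40/50) = 0.003072
Highest score → cancel.

cancel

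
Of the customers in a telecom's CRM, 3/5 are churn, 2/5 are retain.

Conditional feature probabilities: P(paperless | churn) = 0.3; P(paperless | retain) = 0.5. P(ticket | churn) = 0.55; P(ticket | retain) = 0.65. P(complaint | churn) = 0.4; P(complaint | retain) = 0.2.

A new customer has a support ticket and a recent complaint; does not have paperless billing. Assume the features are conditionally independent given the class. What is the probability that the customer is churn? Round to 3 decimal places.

0.780

churn: 0.6 × (1−0.3) × 0.55 × 0.4 = 0.0924
retain: 0.4 × (1−0.5) × 0.65 × 0.2 = 0.026
P(churn | x) = 0.0924 / 0.1184 ≈ 0.780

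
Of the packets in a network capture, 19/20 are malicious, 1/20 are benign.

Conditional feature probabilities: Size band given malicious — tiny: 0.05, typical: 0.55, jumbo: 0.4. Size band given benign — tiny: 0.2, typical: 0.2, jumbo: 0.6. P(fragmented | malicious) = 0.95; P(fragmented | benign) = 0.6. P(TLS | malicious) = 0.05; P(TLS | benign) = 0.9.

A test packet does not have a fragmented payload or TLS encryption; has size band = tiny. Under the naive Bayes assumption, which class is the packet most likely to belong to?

malicious: 0.95 × 0.05 × (1−0.95) × (1−0.05) = 0.00225625
benign: 0.05 × 0.2 × (1−0.6) × (1−0.9) = 0.0004
Highest score → malicious.

malicious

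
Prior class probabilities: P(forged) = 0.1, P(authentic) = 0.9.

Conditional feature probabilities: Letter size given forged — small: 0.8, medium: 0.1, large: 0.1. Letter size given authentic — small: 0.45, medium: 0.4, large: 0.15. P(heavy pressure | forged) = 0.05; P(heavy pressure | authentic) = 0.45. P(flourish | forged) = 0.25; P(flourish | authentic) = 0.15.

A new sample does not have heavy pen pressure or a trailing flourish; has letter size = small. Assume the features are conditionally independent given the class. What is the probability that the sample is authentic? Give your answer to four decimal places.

0.7686

forged: 0.1 × 0.8 × (1−0.05) × (1−0.25) = 0.057
authentic: 0.9 × 0.45 × (1−0.45) × (1−0.15) = 0.1893375
P(authentic | x) = 0.1893375 / 0.2463375 ≈ 0.7686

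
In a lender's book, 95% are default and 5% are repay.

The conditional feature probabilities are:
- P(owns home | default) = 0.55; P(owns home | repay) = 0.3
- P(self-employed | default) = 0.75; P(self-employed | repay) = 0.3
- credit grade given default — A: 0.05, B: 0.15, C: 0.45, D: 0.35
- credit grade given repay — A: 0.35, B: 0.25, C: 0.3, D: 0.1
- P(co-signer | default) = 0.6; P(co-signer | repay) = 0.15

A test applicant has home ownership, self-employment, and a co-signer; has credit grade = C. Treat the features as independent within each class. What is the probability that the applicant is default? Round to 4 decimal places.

0.9981

default: 0.95 × 0.55 × 0.75 × 0.45 × 0.6 = 0.10580625
repay: 0.05 × 0.3 × 0.3 × 0.3 × 0.15 = 0.0002025
P(default | x) = 0.10580625 / 0.10600875 ≈ 0.9981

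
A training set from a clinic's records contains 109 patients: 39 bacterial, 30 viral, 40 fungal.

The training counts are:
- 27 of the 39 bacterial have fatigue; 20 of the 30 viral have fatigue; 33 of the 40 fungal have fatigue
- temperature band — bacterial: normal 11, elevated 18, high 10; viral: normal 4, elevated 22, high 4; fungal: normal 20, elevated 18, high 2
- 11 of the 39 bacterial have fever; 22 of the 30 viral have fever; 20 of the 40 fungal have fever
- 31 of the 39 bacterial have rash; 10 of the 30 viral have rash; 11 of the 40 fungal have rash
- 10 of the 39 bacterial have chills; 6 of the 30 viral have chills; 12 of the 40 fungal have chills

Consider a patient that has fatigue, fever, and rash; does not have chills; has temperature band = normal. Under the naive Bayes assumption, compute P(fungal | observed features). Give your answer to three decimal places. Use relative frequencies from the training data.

0.470

bacterial: (39/109) × (27/39) × (11/39) × (11/39) × (31/39) × (29/39) ≈ 0.0116473
viral: (30/109) × (20/30) × (4/30) × (22/30) × (10/30) × (24/30) ≈ 0.00478423
fungal: (40/109) × (33/40) × (20/40) × (20/40) × (11/40) × (28/40) ≈ 0.01457
P(fungal | x) = 0.01457 / 0.03100153 ≈ 0.470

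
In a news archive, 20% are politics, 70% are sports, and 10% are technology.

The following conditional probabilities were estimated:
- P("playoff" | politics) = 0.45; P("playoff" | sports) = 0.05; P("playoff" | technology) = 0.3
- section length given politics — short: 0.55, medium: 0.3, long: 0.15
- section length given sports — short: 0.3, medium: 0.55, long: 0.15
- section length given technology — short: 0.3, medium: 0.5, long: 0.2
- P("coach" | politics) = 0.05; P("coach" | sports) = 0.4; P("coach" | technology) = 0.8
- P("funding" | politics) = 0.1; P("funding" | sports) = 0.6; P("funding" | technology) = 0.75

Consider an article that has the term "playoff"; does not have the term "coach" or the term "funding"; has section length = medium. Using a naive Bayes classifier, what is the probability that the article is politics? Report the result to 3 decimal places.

0.811

politics: 0.2 × 0.45 × 0.3 × (1−0.05) × (1−0.1) = 0.023085
sports: 0.7 × 0.05 × 0.55 × (1−0.4) × (1−0.6) = 0.00462
technology: 0.1 × 0.3 × 0.5 × (1−0.8) × (1−0.75) = 0.00075
P(politics | x) = 0.023085 / 0.028455 ≈ 0.811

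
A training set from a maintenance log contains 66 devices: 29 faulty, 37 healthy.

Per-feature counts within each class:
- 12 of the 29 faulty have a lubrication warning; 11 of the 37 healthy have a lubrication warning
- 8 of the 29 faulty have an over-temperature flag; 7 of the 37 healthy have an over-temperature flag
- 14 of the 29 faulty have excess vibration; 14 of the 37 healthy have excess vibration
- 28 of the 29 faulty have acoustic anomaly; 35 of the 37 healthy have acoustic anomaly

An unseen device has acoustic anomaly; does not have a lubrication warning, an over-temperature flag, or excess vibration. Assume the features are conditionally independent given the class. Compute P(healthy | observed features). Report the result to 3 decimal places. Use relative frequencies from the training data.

faulty: (29/66) × (17/29) × (21/29) × (15/29) × (28/29) ≈ 0.0931493
healthy: (37/66) × (26/37) × (30/37) × (23/37) × (35/37) ≈ 0.18782
P(healthy | x) = 0.18782 / 0.2809693 ≈ 0.668

0.668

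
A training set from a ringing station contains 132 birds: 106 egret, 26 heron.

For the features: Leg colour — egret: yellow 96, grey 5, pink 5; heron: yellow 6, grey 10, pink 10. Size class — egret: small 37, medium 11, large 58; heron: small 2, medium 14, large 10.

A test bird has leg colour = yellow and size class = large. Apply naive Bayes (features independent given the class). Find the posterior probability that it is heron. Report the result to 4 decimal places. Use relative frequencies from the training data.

egret: (106/132) × (96/106) × (58/106) ≈ 0.397942
heron: (26/132) × (6/26) × (10/26) ≈ 0.0174825
P(heron | x) = 0.0174825 / 0.4154245 ≈ 0.0421

0.0421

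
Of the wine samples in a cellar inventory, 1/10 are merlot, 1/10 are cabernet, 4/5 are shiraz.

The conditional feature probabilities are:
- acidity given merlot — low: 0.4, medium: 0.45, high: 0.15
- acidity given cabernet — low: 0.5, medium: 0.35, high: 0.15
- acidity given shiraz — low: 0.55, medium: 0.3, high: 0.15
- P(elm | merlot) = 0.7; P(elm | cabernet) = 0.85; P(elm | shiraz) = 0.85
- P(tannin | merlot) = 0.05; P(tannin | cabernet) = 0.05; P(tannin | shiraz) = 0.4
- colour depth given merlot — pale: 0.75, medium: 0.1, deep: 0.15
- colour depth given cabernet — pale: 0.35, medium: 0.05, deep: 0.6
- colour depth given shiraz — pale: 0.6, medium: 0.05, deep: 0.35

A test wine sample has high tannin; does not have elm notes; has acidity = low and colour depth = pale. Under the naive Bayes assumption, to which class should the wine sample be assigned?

shiraz

merlot: 0.1 × 0.4 × (1−0.7) × 0.05 × 0.75 = 0.00045
cabernet: 0.1 × 0.5 × (1−0.85) × 0.05 × 0.35 = 0.00013125
shiraz: 0.8 × 0.55 × (1−0.85) × 0.4 × 0.6 = 0.01584
Highest score → shiraz.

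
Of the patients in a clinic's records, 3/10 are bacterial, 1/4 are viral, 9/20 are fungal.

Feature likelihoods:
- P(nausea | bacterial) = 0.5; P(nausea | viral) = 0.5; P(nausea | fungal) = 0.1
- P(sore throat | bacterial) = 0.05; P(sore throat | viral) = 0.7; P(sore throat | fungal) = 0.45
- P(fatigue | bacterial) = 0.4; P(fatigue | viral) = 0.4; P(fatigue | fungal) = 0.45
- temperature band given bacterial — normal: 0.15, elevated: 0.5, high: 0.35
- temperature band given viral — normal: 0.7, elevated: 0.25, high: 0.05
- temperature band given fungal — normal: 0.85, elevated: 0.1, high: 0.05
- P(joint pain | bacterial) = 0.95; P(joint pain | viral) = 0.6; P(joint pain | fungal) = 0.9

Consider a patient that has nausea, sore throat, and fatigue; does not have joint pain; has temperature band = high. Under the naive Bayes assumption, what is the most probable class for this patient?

bacterial: 0.3 × 0.5 × 0.05 × 0.4 × 0.35 × (1−0.95) = 0.0000525
viral: 0.25 × 0.5 × 0.7 × 0.4 × 0.05 × (1−0.6) = 0.0007
fungal: 0.45 × 0.1 × 0.45 × 0.45 × 0.05 × (1−0.9) = 0.0000455625
Highest score → viral.

viral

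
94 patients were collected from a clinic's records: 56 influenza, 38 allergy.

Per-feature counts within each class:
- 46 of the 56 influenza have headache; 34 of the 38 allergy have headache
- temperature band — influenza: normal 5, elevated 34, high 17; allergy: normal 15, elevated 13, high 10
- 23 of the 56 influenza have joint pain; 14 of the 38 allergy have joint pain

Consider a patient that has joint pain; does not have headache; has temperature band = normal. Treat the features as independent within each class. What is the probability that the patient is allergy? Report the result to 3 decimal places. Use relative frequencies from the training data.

0.613

influenza: (56/94) × (10/56) × (5/56) × (23/56) ≈ 0.00390116
allergy: (38/94) × (4/38) × (15/38) × (14/38) ≈ 0.00618848
P(allergy | x) = 0.00618848 / 0.01008964 ≈ 0.613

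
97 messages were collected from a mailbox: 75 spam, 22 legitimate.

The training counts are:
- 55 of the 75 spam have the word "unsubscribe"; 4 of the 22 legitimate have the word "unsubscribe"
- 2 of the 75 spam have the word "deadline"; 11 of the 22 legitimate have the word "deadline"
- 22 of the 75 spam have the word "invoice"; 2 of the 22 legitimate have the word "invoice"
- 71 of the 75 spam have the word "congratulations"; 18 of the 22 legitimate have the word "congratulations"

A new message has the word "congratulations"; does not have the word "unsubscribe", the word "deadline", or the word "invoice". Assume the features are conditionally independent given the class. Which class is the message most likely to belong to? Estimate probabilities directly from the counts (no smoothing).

spam: (75/97) × (20/75) × (73/75) × (53/75) × (71/75) ≈ 0.134255
legitimate: (22/97) × (18/22) × (11/22) × (20/22) × (18/22) ≈ 0.0690125
Highest score → spam.

spam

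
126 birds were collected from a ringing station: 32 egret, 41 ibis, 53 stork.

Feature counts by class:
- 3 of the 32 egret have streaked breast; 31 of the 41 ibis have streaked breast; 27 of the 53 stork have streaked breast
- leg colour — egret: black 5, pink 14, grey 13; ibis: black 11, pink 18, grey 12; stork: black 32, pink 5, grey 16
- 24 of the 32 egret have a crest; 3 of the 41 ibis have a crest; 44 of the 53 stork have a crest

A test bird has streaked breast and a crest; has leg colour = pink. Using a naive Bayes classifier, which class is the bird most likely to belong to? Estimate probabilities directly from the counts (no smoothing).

egret: (32/126) × (3/32) × (14/32) × (24/32) = 0.0078125
ibis: (41/126) × (31/41) × (18/41) × (3/41) ≈ 0.00790346
stork: (53/126) × (27/53) × (5/53) × (44/53) ≈ 0.0167828
Highest score → stork.

stork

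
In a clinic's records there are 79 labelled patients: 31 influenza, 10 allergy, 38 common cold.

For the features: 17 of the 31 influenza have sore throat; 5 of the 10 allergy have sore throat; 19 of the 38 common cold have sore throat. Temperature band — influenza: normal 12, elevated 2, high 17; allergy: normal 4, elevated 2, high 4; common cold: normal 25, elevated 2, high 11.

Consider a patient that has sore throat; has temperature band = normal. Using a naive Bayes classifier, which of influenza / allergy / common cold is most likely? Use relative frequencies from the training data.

influenza: (31/79) × (17/31) × (12/31) ≈ 0.0832993
allergy: (10/79) × (5/10) × (4/10) ≈ 0.0253165
common cold: (38/79) × (19/38) × (25/38) ≈ 0.158228
Highest score → common cold.

common cold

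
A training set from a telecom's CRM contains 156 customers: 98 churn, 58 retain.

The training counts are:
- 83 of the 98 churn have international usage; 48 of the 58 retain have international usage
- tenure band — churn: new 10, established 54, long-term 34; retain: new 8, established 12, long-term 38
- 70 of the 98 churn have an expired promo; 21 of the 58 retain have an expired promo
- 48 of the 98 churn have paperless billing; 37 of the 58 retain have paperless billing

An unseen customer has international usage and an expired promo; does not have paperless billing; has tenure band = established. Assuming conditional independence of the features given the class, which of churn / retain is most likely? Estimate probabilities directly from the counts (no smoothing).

churn: (98/156) × (83/98) × (54/98) × (70/98) × (50/98) ≈ 0.106841
retain: (58/156) × (48/58) × (12/58) × (21/58) × (21/58) ≈ 0.0083455
Highest score → churn.

churn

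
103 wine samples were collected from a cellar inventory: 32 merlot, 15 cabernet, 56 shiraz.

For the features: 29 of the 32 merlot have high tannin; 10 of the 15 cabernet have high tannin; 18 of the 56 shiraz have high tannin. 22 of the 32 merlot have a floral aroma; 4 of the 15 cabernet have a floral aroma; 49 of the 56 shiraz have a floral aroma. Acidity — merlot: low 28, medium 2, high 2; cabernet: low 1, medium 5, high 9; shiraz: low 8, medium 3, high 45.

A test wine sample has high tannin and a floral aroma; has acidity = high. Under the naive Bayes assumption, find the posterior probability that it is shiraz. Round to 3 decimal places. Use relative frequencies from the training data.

merlot: (32/103) × (29/32) × (22/32) × (2/32) ≈ 0.012098
cabernet: (15/103) × (10/15) × (4/15) × (9/15) ≈ 0.015534
shiraz: (56/103) × (18/56) × (49/56) × (45/56) ≈ 0.122876
P(shiraz | x) = 0.122876 / 0.150508 ≈ 0.816

0.816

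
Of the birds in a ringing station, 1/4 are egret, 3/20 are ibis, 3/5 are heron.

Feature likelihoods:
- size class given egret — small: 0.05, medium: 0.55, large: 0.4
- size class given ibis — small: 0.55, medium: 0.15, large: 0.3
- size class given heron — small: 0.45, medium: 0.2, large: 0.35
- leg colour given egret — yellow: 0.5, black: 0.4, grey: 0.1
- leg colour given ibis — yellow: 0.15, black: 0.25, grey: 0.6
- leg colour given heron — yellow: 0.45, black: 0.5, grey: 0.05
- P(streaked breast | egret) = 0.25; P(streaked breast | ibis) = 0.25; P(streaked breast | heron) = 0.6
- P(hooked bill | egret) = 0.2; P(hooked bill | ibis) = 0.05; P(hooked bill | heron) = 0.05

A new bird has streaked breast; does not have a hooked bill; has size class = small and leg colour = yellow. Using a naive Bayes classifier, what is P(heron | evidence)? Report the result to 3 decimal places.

egret: 0.25 × 0.05 × 0.5 × 0.25 × (1−0.2) = 0.00125
ibis: 0.15 × 0.55 × 0.15 × 0.25 × (1−0.05) = 0.0029390625
heron: 0.6 × 0.45 × 0.45 × 0.6 × (1−0.05) = 0.069255
P(heron | x) = 0.069255 / 0.0734440625 ≈ 0.943

0.943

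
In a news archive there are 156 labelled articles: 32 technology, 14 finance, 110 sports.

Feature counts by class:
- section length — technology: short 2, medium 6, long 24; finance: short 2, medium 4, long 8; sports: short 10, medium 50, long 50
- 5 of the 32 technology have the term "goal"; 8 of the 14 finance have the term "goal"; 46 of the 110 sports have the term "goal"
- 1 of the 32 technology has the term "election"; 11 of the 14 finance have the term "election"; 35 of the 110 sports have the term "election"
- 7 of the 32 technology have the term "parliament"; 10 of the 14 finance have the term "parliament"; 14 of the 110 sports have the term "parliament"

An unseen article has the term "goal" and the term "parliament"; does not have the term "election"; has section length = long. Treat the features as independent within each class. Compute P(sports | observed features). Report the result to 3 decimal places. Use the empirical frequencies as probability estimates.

technology: (32/156) × (24/32) × (5/32) × (31/32) × (7/32) ≈ 0.00509409
finance: (14/156) × (8/14) × (8/14) × (3/14) × (10/14) ≈ 0.00448531
sports: (110/156) × (50/110) × (46/110) × (75/110) × (14/110) ≈ 0.0116309
P(sports | x) = 0.0116309 / 0.0212103 ≈ 0.548

0.548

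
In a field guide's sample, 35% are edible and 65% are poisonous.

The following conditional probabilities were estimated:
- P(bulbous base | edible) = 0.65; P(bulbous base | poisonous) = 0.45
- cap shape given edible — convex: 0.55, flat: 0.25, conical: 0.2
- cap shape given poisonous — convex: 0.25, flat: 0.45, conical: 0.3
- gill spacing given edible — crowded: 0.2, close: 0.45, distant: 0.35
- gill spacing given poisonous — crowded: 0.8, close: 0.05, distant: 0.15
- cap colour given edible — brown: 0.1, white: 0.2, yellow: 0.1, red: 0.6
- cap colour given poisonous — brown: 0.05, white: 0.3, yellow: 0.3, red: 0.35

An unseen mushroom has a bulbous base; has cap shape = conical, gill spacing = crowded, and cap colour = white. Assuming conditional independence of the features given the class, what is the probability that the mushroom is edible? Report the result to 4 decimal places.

edible: 0.35 × 0.65 × 0.2 × 0.2 × 0.2 = 0.00182
poisonous: 0.65 × 0.45 × 0.3 × 0.8 × 0.3 = 0.02106
P(edible | x) = 0.00182 / 0.02288 ≈ 0.0795

0.0795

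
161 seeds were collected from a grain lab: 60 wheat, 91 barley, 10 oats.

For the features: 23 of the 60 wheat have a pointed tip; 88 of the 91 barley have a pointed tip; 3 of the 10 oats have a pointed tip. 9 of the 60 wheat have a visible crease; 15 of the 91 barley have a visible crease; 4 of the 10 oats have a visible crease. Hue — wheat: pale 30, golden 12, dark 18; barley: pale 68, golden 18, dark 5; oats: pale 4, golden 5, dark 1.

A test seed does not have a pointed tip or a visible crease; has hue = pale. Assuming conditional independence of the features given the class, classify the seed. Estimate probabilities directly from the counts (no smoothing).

wheat: (60/161) × (37/60) × (51/60) × (30/60) ≈ 0.0976708
barley: (91/161) × (3/91) × (76/91) × (68/91) ≈ 0.0116288
oats: (10/161) × (7/10) × (6/10) × (4/10) ≈ 0.0104348
Highest score → wheat.

wheat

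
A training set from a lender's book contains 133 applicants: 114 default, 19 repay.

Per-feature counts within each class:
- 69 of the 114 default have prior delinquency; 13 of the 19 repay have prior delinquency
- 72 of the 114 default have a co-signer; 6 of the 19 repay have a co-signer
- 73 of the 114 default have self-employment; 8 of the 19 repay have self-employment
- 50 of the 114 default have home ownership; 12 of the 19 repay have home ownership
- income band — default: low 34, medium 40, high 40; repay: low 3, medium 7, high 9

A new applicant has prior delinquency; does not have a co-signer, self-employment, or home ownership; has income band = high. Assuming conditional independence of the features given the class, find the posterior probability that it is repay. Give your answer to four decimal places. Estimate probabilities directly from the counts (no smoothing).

0.3329

default: (114/133) × (69/114) × (42/114) × (41/114) × (64/114) × (40/114) ≈ 0.013541
repay: (19/133) × (13/19) × (13/19) × (11/19) × (7/19) × (9/19) ≈ 0.006757
P(repay | x) = 0.006757 / 0.020298 ≈ 0.3329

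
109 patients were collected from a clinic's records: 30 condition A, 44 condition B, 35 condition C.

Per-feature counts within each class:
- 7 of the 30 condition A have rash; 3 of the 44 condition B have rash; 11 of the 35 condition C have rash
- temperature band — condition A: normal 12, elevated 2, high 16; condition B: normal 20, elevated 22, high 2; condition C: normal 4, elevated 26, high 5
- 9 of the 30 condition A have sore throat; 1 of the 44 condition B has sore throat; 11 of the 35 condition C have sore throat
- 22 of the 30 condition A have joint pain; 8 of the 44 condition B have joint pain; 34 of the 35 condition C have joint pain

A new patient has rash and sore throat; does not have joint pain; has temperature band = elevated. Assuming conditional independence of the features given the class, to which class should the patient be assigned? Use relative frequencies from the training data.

condition A: (30/109) × (7/30) × (2/30) × (9/30) × (8/30) ≈ 0.000342508
condition B: (44/109) × (3/44) × (22/44) × (1/44) × (36/44) ≈ 0.000255895
condition C: (35/109) × (11/35) × (26/35) × (11/35) × (1/35) ≈ 0.000673175
Highest score → condition C.

condition C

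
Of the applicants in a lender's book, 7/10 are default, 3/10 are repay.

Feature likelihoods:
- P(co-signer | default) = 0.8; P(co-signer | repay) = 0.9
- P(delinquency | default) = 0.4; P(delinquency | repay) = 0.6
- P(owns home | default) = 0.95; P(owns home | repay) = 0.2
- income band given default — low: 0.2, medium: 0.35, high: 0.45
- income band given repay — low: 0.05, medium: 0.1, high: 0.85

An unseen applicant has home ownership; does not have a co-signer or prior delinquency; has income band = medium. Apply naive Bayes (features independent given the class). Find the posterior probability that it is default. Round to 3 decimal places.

default: 0.7 × (1−0.8) × (1−0.4) × 0.95 × 0.35 = 0.02793
repay: 0.3 × (1−0.9) × (1−0.6) × 0.2 × 0.1 = 0.00024
P(default | x) = 0.02793 / 0.02817 ≈ 0.991

0.991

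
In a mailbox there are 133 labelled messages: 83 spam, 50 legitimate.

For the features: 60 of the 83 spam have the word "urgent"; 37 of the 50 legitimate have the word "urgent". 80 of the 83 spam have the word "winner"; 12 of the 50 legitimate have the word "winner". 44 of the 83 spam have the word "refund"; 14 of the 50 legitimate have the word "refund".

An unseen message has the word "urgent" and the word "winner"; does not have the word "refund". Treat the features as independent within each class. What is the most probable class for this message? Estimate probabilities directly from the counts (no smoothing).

spam

spam: (83/133) × (60/83) × (80/83) × (39/83) ≈ 0.204314
legitimate: (50/133) × (37/50) × (12/50) × (36/50) ≈ 0.0480722
Highest score → spam.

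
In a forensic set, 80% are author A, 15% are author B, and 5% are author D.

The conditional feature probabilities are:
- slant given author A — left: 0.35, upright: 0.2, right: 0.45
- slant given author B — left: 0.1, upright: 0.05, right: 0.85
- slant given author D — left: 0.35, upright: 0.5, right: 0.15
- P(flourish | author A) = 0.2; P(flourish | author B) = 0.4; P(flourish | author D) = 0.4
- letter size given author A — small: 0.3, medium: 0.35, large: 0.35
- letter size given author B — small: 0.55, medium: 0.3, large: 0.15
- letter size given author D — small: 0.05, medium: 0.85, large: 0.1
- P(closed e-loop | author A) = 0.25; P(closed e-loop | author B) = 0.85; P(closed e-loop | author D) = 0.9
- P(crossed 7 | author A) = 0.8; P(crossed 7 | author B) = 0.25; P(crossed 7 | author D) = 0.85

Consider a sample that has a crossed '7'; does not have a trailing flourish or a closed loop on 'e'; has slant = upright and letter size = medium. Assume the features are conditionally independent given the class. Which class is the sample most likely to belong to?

author A

author A: 0.8 × 0.2 × (1−0.2) × 0.35 × (1−0.25) × 0.8 = 0.02688
author B: 0.15 × 0.05 × (1−0.4) × 0.3 × (1−0.85) × 0.25 = 0.000050625
author D: 0.05 × 0.5 × (1−0.4) × 0.85 × (1−0.9) × 0.85 = 0.00108375
Highest score → author A.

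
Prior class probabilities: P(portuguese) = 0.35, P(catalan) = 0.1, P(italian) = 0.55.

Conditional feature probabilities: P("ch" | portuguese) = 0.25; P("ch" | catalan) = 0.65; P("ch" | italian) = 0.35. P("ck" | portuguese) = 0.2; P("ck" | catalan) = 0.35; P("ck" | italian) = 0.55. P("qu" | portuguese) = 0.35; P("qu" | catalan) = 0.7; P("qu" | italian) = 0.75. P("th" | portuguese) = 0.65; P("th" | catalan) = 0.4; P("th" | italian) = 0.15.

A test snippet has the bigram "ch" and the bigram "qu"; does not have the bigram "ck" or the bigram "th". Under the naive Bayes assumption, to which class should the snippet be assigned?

portuguese: 0.35 × 0.25 × (1−0.2) × 0.35 × (1−0.65) = 0.008575
catalan: 0.1 × 0.65 × (1−0.35) × 0.7 × (1−0.4) = 0.017745
italian: 0.55 × 0.35 × (1−0.55) × 0.75 × (1−0.15) = 0.0552234375
Highest score → italian.

italian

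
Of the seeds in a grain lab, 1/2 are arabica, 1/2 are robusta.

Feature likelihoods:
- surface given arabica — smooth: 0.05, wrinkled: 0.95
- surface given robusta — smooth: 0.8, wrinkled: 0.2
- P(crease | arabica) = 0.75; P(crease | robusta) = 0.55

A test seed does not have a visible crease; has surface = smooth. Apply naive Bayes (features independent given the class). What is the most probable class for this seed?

robusta

arabica: 0.5 × 0.05 × (1−0.75) = 0.00625
robusta: 0.5 × 0.8 × (1−0.55) = 0.18
Highest score → robusta.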